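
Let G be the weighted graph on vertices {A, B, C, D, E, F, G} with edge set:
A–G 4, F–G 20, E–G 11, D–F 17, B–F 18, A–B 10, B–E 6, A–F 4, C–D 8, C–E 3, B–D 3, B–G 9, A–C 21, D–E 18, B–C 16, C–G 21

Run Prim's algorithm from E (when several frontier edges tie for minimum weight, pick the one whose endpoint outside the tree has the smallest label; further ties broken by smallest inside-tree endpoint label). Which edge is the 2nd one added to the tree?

Prim, starting at E.
Step 1: cheapest edge leaving the tree is C–E (3); add C.
Step 2: cheapest edge leaving the tree is B–E (6); add B.
Step 3: cheapest edge leaving the tree is B–D (3); add D.
Step 4: cheapest edge leaving the tree is B–G (9); add G.
Step 5: cheapest edge leaving the tree is A–G (4); add A.
Step 6: cheapest edge leaving the tree is A–F (4); add F.
The 2nd edge added is B–E.

B-E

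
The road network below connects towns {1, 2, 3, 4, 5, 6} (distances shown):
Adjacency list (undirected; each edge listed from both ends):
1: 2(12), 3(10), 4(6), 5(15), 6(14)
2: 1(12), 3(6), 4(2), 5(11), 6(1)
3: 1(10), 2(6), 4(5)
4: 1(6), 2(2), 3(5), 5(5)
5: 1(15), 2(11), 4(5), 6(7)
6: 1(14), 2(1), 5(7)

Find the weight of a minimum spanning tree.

Grow the tree from 2 using Prim:
Step 1: cheapest edge leaving the tree is 2–6 (1); add 6.
Step 2: cheapest edge leaving the tree is 2–4 (2); add 4.
Step 3: cheapest edge leaving the tree is 3–4 (5); add 3.
Step 4: cheapest edge leaving the tree is 4–5 (5); add 5.
Step 5: cheapest edge leaving the tree is 1–4 (6); add 1.
MST edges: 2–6, 2–4, 3–4, 4–5, 1–4; total weight 1+2+5+5+6 = 19.

19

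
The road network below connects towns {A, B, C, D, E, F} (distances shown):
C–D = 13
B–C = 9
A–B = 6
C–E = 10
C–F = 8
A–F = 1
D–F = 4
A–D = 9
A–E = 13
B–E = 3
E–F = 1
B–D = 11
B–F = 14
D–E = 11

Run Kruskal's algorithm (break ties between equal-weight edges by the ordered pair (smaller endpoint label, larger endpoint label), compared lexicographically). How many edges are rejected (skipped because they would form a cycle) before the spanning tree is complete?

1

Kruskal: consider edges lightest-first.
A–F (1): add. Components now {A,F} {B} {C} {D} {E}
E–F (1): add. Components now {A,E,F} {B} {C} {D}
B–E (3): add. Components now {A,B,E,F} {C} {D}
D–F (4): add. Components now {A,B,D,E,F} {C}
A–B (6): skip — A and B already connected.
C–F (8): add. Components now {A,B,C,D,E,F}
Edges rejected before the tree was complete: 1.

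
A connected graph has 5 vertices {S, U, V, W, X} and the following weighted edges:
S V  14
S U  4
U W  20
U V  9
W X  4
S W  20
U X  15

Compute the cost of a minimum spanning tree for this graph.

32

Kruskal's algorithm — process edges by increasing weight (ties by edge label):
S U (4): add — endpoints in different components.
W X (4): add — endpoints in different components.
U V (9): add — endpoints in different components.
S V (14): skip — V and S already connected.
U X (15): add — endpoints in different components.
MST edges: S U, W X, U V, U X; total weight 4+4+9+15 = 32.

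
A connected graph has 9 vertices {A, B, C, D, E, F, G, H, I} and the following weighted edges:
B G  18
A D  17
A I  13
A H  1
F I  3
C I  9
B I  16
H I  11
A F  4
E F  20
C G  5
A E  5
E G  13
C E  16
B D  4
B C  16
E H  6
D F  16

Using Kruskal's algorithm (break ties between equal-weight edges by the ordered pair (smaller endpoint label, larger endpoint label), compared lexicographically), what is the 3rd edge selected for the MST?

A-F

Sort edges by weight, then run Kruskal:
A H (1): add — endpoints in different components.
F I (3): add — endpoints in different components.
A F (4): add — endpoints in different components.
B D (4): add — endpoints in different components.
A E (5): add — endpoints in different components.
C G (5): add — endpoints in different components.
E H (6): skip — E and H already connected.
C I (9): add — endpoints in different components.
H I (11): skip — H and I already connected.
A I (13): skip — A and I already connected.
E G (13): skip — E and G already connected.
B C (16): add — endpoints in different components.
The 3rd edge added is A F.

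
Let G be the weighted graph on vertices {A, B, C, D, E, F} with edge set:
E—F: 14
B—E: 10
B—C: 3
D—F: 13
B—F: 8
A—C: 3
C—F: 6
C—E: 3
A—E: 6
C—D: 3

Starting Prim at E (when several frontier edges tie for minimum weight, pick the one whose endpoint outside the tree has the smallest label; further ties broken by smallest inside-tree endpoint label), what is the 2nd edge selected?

A-C

Grow the tree from E using Prim:
Step 1: frontier [C—E 3, A—E 6, B—E 10, E—F 14] → take C—E (3); add C.
Step 2: frontier [A—C 3, B—C 3, C—D 3, C—F 6, A—E 6, B—E 10, E—F 14] → take A—C (3); add A.
Step 3: frontier [B—C 3, C—D 3, C—F 6, B—E 10, E—F 14] → take B—C (3); add B.
Step 4: frontier [B—F 8, C—D 3, C—F 6, E—F 14] → take C—D (3); add D.
Step 5: frontier [B—F 8, C—F 6, D—F 13, E—F 14] → take C—F (6); add F.
The 2nd edge added is A—C.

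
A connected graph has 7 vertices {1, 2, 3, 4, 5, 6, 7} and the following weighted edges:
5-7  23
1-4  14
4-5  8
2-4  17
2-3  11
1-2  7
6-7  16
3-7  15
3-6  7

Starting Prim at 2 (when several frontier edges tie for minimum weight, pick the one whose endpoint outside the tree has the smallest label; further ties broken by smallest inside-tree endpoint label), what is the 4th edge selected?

1-4

Grow the tree from 2 using Prim:
Step 1: frontier [1-2 7, 2-3 11, 2-4 17] → take 1-2 (7); add 1.
Step 2: frontier [1-4 14, 2-3 11, 2-4 17] → take 2-3 (11); add 3.
Step 3: frontier [1-4 14, 2-4 17, 3-6 7, 3-7 15] → take 3-6 (7); add 6.
Step 4: frontier [1-4 14, 2-4 17, 3-7 15, 6-7 16] → take 1-4 (14); add 4.
Step 5: frontier [3-7 15, 4-5 8, 6-7 16] → take 4-5 (8); add 5.
Step 6: frontier [3-7 15, 5-7 23, 6-7 16] → take 3-7 (15); add 7.
The 4th edge added is 1-4.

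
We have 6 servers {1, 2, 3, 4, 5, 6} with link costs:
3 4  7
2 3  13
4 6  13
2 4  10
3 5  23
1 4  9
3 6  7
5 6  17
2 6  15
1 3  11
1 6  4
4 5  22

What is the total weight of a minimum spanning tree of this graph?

45

Prim, starting at 3.
Step 1: frontier [3 4 7, 3 6 7, 1 3 11, 2 3 13, 3 5 23] → take 3 4 (7); add 4.
Step 2: frontier [3 6 7, 1 3 11, 2 3 13, 3 5 23, 1 4 9, 2 4 10, 4 6 13, 4 5 22] → take 3 6 (7); add 6.
Step 3: frontier [1 3 11, 2 3 13, 3 5 23, 1 4 9, 2 4 10, 4 5 22, 1 6 4, 2 6 15, 5 6 17] → take 1 6 (4); add 1.
Step 4: frontier [2 3 13, 3 5 23, 2 4 10, 4 5 22, 2 6 15, 5 6 17] → take 2 4 (10); add 2.
Step 5: frontier [3 5 23, 4 5 22, 5 6 17] → take 5 6 (17); add 5.
MST edges: 3 4, 3 6, 1 6, 2 4, 5 6; total weight 7+7+4+10+17 = 45.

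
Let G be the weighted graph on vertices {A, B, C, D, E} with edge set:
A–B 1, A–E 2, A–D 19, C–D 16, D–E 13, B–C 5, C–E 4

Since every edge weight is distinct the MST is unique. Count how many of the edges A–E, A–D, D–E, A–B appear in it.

Kruskal's algorithm — process edges by increasing weight (ties by edge label):
A–B (1): add — endpoints in different components.
A–E (2): add — endpoints in different components.
C–E (4): add — endpoints in different components.
B–C (5): skip — B and C already connected.
D–E (13): add — endpoints in different components.
MST edge set: {A–B, A–E, C–E, D–E}.
Of the listed edges, {A–E, D–E, A–B} are in the MST → 3.

3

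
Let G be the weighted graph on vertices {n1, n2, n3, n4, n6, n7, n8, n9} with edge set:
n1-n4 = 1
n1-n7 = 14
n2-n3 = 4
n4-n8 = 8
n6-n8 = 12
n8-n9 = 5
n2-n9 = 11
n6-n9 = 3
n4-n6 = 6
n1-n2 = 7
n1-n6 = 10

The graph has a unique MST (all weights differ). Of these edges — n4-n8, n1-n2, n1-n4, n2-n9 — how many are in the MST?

2

Kruskal's algorithm — process edges by increasing weight (ties by edge label):
n1-n4 (1): add — endpoints in different components.
n6-n9 (3): add — endpoints in different components.
n2-n3 (4): add — endpoints in different components.
n8-n9 (5): add — endpoints in different components.
n4-n6 (6): add — endpoints in different components.
n1-n2 (7): add — endpoints in different components.
n4-n8 (8): skip — n4 and n8 already connected.
n1-n6 (10): skip — n1 and n6 already connected.
n2-n9 (11): skip — n9 and n2 already connected.
n6-n8 (12): skip — n8 and n6 already connected.
n1-n7 (14): add — endpoints in different components.
MST edge set: {n1-n4, n6-n9, n2-n3, n8-n9, n4-n6, n1-n2, n1-n7}.
Of the listed edges, {n1-n2, n1-n4} are in the MST → 2.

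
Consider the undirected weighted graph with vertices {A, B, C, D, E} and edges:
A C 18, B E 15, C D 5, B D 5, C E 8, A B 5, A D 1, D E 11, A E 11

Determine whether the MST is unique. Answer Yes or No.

No

Kruskal: consider edges lightest-first.
A D (1): add. Components now {A,D} {B} {C} {E}
A B (5): add. Components now {A,B,D} {C} {E}
B D (5): skip — B and D already connected.
C D (5): add. Components now {A,B,C,D} {E}
C E (8): add. Components now {A,B,C,D,E}
Non-tree edge B D has weight 5, equal to the heaviest edge on its tree cycle — swapping gives another MST of the same weight. Not unique.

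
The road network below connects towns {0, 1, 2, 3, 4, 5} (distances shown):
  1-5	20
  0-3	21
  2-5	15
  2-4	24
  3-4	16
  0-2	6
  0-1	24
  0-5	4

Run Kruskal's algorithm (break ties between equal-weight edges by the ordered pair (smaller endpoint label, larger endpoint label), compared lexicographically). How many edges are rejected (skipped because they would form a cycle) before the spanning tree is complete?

1

Sort edges by weight, then run Kruskal:
0-5 (4): add — endpoints in different components.
0-2 (6): add — endpoints in different components.
2-5 (15): skip — 2 and 5 already connected.
3-4 (16): add — endpoints in different components.
1-5 (20): add — endpoints in different components.
0-3 (21): add — endpoints in different components.
Edges rejected before the tree was complete: 1.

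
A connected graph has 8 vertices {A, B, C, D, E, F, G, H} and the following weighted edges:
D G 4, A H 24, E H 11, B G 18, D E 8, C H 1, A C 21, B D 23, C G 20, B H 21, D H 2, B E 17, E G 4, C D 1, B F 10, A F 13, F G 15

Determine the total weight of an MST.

48

Prim, starting at F.
Step 1: cheapest edge leaving the tree is B F (10); add B.
Step 2: cheapest edge leaving the tree is A F (13); add A.
Step 3: cheapest edge leaving the tree is F G (15); add G.
Step 4: cheapest edge leaving the tree is D G (4); add D.
Step 5: cheapest edge leaving the tree is C D (1); add C.
Step 6: cheapest edge leaving the tree is C H (1); add H.
Step 7: cheapest edge leaving the tree is E G (4); add E.
MST edges: B F, A F, F G, D G, C D, C H, E G; total weight 10+13+15+4+1+1+4 = 48.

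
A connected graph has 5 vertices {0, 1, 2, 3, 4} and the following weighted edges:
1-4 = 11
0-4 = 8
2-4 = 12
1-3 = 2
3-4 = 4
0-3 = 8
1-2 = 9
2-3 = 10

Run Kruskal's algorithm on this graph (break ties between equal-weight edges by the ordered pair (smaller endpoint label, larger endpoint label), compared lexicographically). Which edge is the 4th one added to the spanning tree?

Kruskal: consider edges lightest-first.
1-3 (2): add. Components now {0} {1,3} {2} {4}
3-4 (4): add. Components now {0} {1,3,4} {2}
0-3 (8): add. Components now {0,1,3,4} {2}
0-4 (8): skip — 0 and 4 already connected.
1-2 (9): add. Components now {0,1,2,3,4}
The 4th edge added is 1-2.

1-2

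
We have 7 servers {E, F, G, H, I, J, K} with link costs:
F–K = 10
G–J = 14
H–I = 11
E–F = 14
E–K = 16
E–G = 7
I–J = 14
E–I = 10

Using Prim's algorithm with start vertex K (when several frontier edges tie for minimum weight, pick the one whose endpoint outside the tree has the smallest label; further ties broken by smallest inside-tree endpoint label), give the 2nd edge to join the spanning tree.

E-F

Grow the tree from K using Prim:
Step 1: frontier [F–K 10, E–K 16] → take F–K (10); add F.
Step 2: frontier [E–F 14, E–K 16] → take E–F (14); add E.
Step 3: frontier [E–G 7, E–I 10] → take E–G (7); add G.
Step 4: frontier [E–I 10, G–J 14] → take E–I (10); add I.
Step 5: frontier [G–J 14, H–I 11, I–J 14] → take H–I (11); add H.
Step 6: frontier [G–J 14, I–J 14] → take G–J (14); add J.
The 2nd edge added is E–F.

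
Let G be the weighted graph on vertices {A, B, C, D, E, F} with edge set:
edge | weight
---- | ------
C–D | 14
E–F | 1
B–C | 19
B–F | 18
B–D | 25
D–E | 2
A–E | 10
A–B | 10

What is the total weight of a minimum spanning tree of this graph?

37

Prim's algorithm from B:
Step 1: cheapest edge leaving the tree is A–B (10); add A.
Step 2: cheapest edge leaving the tree is A–E (10); add E.
Step 3: cheapest edge leaving the tree is E–F (1); add F.
Step 4: cheapest edge leaving the tree is D–E (2); add D.
Step 5: cheapest edge leaving the tree is C–D (14); add C.
MST edges: A–B, A–E, E–F, D–E, C–D; total weight 10+10+1+2+14 = 37.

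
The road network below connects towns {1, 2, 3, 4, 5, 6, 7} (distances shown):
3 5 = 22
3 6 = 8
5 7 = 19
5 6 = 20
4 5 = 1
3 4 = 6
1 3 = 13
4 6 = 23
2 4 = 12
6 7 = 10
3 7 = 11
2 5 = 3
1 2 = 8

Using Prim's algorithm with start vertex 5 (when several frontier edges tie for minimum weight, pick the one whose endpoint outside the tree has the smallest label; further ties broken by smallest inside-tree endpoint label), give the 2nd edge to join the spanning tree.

Prim's algorithm from 5:
Step 1: cheapest edge leaving the tree is 4 5 (1); add 4.
Step 2: cheapest edge leaving the tree is 2 5 (3); add 2.
Step 3: cheapest edge leaving the tree is 3 4 (6); add 3.
Step 4: cheapest edge leaving the tree is 1 2 (8); add 1.
Step 5: cheapest edge leaving the tree is 3 6 (8); add 6.
Step 6: cheapest edge leaving the tree is 6 7 (10); add 7.
The 2nd edge added is 2 5.

2-5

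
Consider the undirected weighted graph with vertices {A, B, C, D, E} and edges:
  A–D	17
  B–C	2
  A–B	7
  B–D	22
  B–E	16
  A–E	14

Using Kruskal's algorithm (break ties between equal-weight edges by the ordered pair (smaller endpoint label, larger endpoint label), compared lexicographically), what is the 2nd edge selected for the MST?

Kruskal: consider edges lightest-first.
B–C (2): add — endpoints in different components.
A–B (7): add — endpoints in different components.
A–E (14): add — endpoints in different components.
B–E (16): skip — B and E already connected.
A–D (17): add — endpoints in different components.
The 2nd edge added is A–B.

A-B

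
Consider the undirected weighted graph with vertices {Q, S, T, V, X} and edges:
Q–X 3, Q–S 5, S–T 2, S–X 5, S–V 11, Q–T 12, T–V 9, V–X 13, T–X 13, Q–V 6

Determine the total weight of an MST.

16

Prim's algorithm from Q:
Step 1: cheapest edge leaving the tree is Q–X (3); add X.
Step 2: cheapest edge leaving the tree is Q–S (5); add S.
Step 3: cheapest edge leaving the tree is S–T (2); add T.
Step 4: cheapest edge leaving the tree is Q–V (6); add V.
MST edges: Q–X, Q–S, S–T, Q–V; total weight 3+5+2+6 = 16.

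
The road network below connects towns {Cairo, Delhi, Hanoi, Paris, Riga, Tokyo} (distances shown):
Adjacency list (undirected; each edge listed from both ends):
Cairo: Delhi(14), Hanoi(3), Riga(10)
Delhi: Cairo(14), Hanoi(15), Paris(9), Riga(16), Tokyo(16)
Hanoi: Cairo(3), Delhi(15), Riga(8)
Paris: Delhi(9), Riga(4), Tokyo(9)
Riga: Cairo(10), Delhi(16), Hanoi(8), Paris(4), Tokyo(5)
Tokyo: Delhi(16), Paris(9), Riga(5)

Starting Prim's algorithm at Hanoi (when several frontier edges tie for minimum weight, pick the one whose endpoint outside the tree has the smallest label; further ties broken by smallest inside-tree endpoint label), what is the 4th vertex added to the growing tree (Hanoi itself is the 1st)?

Grow the tree from Hanoi using Prim:
Step 1: frontier [Cairo Hanoi 3, Hanoi Riga 8, Delhi Hanoi 15] → take Cairo Hanoi (3); add Cairo.
Step 2: frontier [Cairo Riga 10, Cairo Delhi 14, Hanoi Riga 8, Delhi Hanoi 15] → take Hanoi Riga (8); add Riga.
Step 3: frontier [Cairo Delhi 14, Delhi Hanoi 15, Paris Riga 4, Riga Tokyo 5, Delhi Riga 16] → take Paris Riga (4); add Paris.
Step 4: frontier [Cairo Delhi 14, Delhi Hanoi 15, Delhi Paris 9, Paris Tokyo 9, Riga Tokyo 5, Delhi Riga 16] → take Riga Tokyo (5); add Tokyo.
Step 5: frontier [Cairo Delhi 14, Delhi Hanoi 15, Delhi Paris 9, Delhi Riga 16, Delhi Tokyo 16] → take Delhi Paris (9); add Delhi.
Vertex order: Hanoi, Cairo, Riga, Paris, Tokyo, Delhi. The 4th vertex is Paris.

Paris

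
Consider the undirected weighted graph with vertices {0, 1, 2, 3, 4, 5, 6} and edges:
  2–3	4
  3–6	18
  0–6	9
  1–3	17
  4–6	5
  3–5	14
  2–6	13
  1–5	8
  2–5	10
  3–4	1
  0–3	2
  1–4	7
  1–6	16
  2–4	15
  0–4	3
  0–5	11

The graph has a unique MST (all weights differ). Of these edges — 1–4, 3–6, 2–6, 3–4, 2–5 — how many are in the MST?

Sort edges by weight, then run Kruskal:
3–4 (1): add — endpoints in different components.
0–3 (2): add — endpoints in different components.
0–4 (3): skip — 0 and 4 already connected.
2–3 (4): add — endpoints in different components.
4–6 (5): add — endpoints in different components.
1–4 (7): add — endpoints in different components.
1–5 (8): add — endpoints in different components.
MST edge set: {3–4, 0–3, 2–3, 4–6, 1–4, 1–5}.
Of the listed edges, {1–4, 3–4} are in the MST → 2.

2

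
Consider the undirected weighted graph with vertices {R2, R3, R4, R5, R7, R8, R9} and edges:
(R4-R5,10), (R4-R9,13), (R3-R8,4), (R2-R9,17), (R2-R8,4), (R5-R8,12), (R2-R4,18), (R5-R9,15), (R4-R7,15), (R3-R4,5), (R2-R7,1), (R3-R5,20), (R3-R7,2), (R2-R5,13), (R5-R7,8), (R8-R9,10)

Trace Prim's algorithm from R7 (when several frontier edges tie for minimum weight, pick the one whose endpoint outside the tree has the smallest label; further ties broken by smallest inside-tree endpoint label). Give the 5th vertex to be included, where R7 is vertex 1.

R4

Prim's algorithm from R7:
Step 1: cheapest edge leaving the tree is R2-R7 (1); add R2.
Step 2: cheapest edge leaving the tree is R3-R7 (2); add R3.
Step 3: cheapest edge leaving the tree is R2-R8 (4); add R8.
Step 4: cheapest edge leaving the tree is R3-R4 (5); add R4.
Step 5: cheapest edge leaving the tree is R5-R7 (8); add R5.
Step 6: cheapest edge leaving the tree is R8-R9 (10); add R9.
Vertex order: R7, R2, R3, R8, R4, R5, R9. The 5th vertex is R4.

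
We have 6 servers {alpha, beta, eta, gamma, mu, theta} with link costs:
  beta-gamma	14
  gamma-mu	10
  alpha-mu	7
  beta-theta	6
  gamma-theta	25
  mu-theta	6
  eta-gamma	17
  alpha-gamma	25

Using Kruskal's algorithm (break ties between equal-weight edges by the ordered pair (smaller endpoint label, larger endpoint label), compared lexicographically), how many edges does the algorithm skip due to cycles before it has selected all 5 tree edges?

Kruskal: consider edges lightest-first.
beta-theta (6): add — endpoints in different components.
mu-theta (6): add — endpoints in different components.
alpha-mu (7): add — endpoints in different components.
gamma-mu (10): add — endpoints in different components.
beta-gamma (14): skip — gamma and beta already connected.
eta-gamma (17): add — endpoints in different components.
Edges rejected before the tree was complete: 1.

1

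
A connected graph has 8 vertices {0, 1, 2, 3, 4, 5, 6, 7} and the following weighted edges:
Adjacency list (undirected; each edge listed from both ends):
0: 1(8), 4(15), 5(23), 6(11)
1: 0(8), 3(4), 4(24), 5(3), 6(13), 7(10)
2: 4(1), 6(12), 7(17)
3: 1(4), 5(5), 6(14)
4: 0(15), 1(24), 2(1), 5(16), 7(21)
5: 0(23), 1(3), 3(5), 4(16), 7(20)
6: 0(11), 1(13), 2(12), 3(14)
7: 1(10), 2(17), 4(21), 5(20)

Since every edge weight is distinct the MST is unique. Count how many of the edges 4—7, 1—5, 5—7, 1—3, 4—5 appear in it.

Sort edges by weight, then run Kruskal:
2—4 (1): add — endpoints in different components.
1—5 (3): add — endpoints in different components.
1—3 (4): add — endpoints in different components.
3—5 (5): skip — 3 and 5 already connected.
0—1 (8): add — endpoints in different components.
1—7 (10): add — endpoints in different components.
0—6 (11): add — endpoints in different components.
2—6 (12): add — endpoints in different components.
MST edge set: {2—4, 1—5, 1—3, 0—1, 1—7, 0—6, 2—6}.
Of the listed edges, {1—5, 1—3} are in the MST → 2.

2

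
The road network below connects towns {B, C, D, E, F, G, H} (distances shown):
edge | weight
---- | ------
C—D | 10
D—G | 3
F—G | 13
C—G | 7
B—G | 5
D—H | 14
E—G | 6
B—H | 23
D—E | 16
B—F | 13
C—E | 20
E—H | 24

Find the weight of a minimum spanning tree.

Sort edges by weight, then run Kruskal:
D—G (3): add — endpoints in different components.
B—G (5): add — endpoints in different components.
E—G (6): add — endpoints in different components.
C—G (7): add — endpoints in different components.
C—D (10): skip — C and D already connected.
B—F (13): add — endpoints in different components.
F—G (13): skip — F and G already connected.
D—H (14): add — endpoints in different components.
MST edges: D—G, B—G, E—G, C—G, B—F, D—H; total weight 3+5+6+7+13+14 = 48.

48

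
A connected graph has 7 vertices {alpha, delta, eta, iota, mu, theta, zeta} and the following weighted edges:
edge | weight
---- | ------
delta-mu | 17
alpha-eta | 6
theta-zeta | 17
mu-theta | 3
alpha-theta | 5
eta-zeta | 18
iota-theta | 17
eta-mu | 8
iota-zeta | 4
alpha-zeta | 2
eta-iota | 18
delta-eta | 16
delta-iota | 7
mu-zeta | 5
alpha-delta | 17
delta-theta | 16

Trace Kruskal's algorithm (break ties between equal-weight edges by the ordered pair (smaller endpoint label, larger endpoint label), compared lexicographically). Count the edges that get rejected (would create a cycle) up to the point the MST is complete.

Kruskal's algorithm — process edges by increasing weight (ties by edge label):
alpha-zeta (2): add — endpoints in different components.
mu-theta (3): add — endpoints in different components.
iota-zeta (4): add — endpoints in different components.
alpha-theta (5): add — endpoints in different components.
mu-zeta (5): skip — zeta and mu already connected.
alpha-eta (6): add — endpoints in different components.
delta-iota (7): add — endpoints in different components.
Edges rejected before the tree was complete: 1.

1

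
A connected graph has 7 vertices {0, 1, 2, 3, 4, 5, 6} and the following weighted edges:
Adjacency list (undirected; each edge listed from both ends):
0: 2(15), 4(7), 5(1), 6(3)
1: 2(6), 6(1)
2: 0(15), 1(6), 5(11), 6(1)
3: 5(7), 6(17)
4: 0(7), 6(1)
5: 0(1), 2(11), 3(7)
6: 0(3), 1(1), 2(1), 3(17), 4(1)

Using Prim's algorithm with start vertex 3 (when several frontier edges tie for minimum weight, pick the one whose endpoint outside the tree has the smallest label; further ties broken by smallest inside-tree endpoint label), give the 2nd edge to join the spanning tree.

0-5

Grow the tree from 3 using Prim:
Step 1: cheapest edge leaving the tree is 3-5 (7); add 5.
Step 2: cheapest edge leaving the tree is 0-5 (1); add 0.
Step 3: cheapest edge leaving the tree is 0-6 (3); add 6.
Step 4: cheapest edge leaving the tree is 1-6 (1); add 1.
Step 5: cheapest edge leaving the tree is 2-6 (1); add 2.
Step 6: cheapest edge leaving the tree is 4-6 (1); add 4.
The 2nd edge added is 0-5.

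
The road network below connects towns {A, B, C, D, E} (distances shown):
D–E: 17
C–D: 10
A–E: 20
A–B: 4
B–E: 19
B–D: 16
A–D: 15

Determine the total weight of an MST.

46

Prim, starting at D.
Step 1: frontier [C–D 10, A–D 15, B–D 16, D–E 17] → take C–D (10); add C.
Step 2: frontier [A–D 15, B–D 16, D–E 17] → take A–D (15); add A.
Step 3: frontier [A–B 4, A–E 20, B–D 16, D–E 17] → take A–B (4); add B.
Step 4: frontier [A–E 20, B–E 19, D–E 17] → take D–E (17); add E.
MST edges: C–D, A–D, A–B, D–E; total weight 10+15+4+17 = 46.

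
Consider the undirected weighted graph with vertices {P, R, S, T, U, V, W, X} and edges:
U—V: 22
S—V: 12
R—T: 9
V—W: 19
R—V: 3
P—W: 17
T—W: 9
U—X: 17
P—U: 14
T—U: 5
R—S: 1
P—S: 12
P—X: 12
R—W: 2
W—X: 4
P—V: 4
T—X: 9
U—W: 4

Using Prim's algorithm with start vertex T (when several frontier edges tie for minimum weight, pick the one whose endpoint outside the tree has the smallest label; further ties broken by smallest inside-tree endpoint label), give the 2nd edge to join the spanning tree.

U-W

Prim, starting at T.
Step 1: cheapest edge leaving the tree is T—U (5); add U.
Step 2: cheapest edge leaving the tree is U—W (4); add W.
Step 3: cheapest edge leaving the tree is R—W (2); add R.
Step 4: cheapest edge leaving the tree is R—S (1); add S.
Step 5: cheapest edge leaving the tree is R—V (3); add V.
Step 6: cheapest edge leaving the tree is P—V (4); add P.
Step 7: cheapest edge leaving the tree is W—X (4); add X.
The 2nd edge added is U—W.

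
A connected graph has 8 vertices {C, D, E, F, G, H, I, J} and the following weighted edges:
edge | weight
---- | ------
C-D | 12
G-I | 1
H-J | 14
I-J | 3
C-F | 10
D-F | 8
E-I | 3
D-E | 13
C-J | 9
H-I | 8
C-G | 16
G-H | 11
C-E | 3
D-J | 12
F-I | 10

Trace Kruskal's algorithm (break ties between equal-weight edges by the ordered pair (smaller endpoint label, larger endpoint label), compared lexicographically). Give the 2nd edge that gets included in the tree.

Sort edges by weight, then run Kruskal:
G-I (1): add — endpoints in different components.
C-E (3): add — endpoints in different components.
E-I (3): add — endpoints in different components.
I-J (3): add — endpoints in different components.
D-F (8): add — endpoints in different components.
H-I (8): add — endpoints in different components.
C-J (9): skip — C and J already connected.
C-F (10): add — endpoints in different components.
The 2nd edge added is C-E.

C-E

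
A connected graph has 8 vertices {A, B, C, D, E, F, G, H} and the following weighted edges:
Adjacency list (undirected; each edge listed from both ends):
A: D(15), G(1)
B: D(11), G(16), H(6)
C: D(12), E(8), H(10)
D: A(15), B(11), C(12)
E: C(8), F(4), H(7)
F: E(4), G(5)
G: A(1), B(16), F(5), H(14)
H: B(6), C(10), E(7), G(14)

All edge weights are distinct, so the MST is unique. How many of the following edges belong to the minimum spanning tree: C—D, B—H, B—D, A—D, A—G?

Kruskal's algorithm — process edges by increasing weight (ties by edge label):
A—G (1): add — endpoints in different components.
E—F (4): add — endpoints in different components.
F—G (5): add — endpoints in different components.
B—H (6): add — endpoints in different components.
E—H (7): add — endpoints in different components.
C—E (8): add — endpoints in different components.
C—H (10): skip — C and H already connected.
B—D (11): add — endpoints in different components.
MST edge set: {A—G, E—F, F—G, B—H, E—H, C—E, B—D}.
Of the listed edges, {B—H, B—D, A—G} are in the MST → 3.

3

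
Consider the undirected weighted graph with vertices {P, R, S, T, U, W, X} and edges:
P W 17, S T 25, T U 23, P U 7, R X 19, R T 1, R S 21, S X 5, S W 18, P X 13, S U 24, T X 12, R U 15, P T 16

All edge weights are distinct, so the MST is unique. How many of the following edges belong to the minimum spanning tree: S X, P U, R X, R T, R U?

Kruskal's algorithm — process edges by increasing weight (ties by edge label):
R T (1): add — endpoints in different components.
S X (5): add — endpoints in different components.
P U (7): add — endpoints in different components.
T X (12): add — endpoints in different components.
P X (13): add — endpoints in different components.
R U (15): skip — R and U already connected.
P T (16): skip — P and T already connected.
P W (17): add — endpoints in different components.
MST edge set: {R T, S X, P U, T X, P X, P W}.
Of the listed edges, {S X, P U, R T} are in the MST → 3.

3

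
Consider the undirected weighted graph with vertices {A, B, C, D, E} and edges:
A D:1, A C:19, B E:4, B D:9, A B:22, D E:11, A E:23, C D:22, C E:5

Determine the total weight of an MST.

19

Prim, starting at A.
Step 1: frontier [A D 1, A C 19, A B 22, A E 23] → take A D (1); add D.
Step 2: frontier [A C 19, A B 22, A E 23, B D 9, D E 11, C D 22] → take B D (9); add B.
Step 3: frontier [A C 19, A E 23, B E 4, D E 11, C D 22] → take B E (4); add E.
Step 4: frontier [A C 19, C D 22, C E 5] → take C E (5); add C.
MST edges: A D, B D, B E, C E; total weight 1+9+4+5 = 19.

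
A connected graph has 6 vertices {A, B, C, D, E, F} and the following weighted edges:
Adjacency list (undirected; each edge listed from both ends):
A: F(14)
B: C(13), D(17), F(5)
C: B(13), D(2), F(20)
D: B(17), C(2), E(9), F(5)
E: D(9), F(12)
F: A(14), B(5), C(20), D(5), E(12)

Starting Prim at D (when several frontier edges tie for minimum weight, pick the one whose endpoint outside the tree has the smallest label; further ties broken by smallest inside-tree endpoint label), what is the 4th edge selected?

Prim, starting at D.
Step 1: cheapest edge leaving the tree is C–D (2); add C.
Step 2: cheapest edge leaving the tree is D–F (5); add F.
Step 3: cheapest edge leaving the tree is B–F (5); add B.
Step 4: cheapest edge leaving the tree is D–E (9); add E.
Step 5: cheapest edge leaving the tree is A–F (14); add A.
The 4th edge added is D–E.

D-E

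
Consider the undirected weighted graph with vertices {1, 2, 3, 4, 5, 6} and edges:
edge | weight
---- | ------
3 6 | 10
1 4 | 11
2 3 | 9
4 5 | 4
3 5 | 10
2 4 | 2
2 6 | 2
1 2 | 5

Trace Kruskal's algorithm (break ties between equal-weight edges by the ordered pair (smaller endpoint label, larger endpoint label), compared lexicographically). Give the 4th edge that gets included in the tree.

Kruskal's algorithm — process edges by increasing weight (ties by edge label):
2 4 (2): add — endpoints in different components.
2 6 (2): add — endpoints in different components.
4 5 (4): add — endpoints in different components.
1 2 (5): add — endpoints in different components.
2 3 (9): add — endpoints in different components.
The 4th edge added is 1 2.

1-2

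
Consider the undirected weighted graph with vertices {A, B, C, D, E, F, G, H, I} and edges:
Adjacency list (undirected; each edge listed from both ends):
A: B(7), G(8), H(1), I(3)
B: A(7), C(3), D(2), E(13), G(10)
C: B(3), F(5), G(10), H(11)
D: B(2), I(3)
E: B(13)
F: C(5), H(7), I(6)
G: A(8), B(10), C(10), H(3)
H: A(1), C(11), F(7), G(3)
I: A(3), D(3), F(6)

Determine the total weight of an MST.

33

Sort edges by weight, then run Kruskal:
A-H (1): add — endpoints in different components.
B-D (2): add — endpoints in different components.
A-I (3): add — endpoints in different components.
B-C (3): add — endpoints in different components.
D-I (3): add — endpoints in different components.
G-H (3): add — endpoints in different components.
C-F (5): add — endpoints in different components.
F-I (6): skip — F and I already connected.
A-B (7): skip — A and B already connected.
F-H (7): skip — F and H already connected.
A-G (8): skip — A and G already connected.
B-G (10): skip — B and G already connected.
C-G (10): skip — C and G already connected.
C-H (11): skip — C and H already connected.
B-E (13): add — endpoints in different components.
MST edges: A-H, B-D, A-I, B-C, D-I, G-H, C-F, B-E; total weight 1+2+3+3+3+3+5+13 = 33.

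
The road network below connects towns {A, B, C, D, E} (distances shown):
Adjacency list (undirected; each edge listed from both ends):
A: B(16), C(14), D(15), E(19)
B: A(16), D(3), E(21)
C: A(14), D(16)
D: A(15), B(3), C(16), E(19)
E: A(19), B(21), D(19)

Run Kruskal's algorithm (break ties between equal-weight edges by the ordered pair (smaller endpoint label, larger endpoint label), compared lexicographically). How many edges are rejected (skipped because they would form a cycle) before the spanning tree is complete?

Kruskal's algorithm — process edges by increasing weight (ties by edge label):
B D (3): add. Components now {A} {B,D} {C} {E}
A C (14): add. Components now {A,C} {B,D} {E}
A D (15): add. Components now {A,B,C,D} {E}
A B (16): skip — A and B already connected.
C D (16): skip — C and D already connected.
A E (19): add. Components now {A,B,C,D,E}
Edges rejected before the tree was complete: 2.

2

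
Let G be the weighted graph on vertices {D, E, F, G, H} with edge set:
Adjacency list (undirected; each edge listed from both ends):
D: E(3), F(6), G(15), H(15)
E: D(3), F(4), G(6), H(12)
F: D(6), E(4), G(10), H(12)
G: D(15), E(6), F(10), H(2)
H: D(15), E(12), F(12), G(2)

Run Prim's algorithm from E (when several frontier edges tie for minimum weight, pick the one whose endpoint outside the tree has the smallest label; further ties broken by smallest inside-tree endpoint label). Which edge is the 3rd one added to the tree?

E-G

Prim, starting at E.
Step 1: frontier [D-E 3, E-F 4, E-G 6, E-H 12] → take D-E (3); add D.
Step 2: frontier [D-F 6, D-G 15, D-H 15, E-F 4, E-G 6, E-H 12] → take E-F (4); add F.
Step 3: frontier [D-G 15, D-H 15, E-G 6, E-H 12, F-G 10, F-H 12] → take E-G (6); add G.
Step 4: frontier [D-H 15, E-H 12, F-H 12, G-H 2] → take G-H (2); add H.
The 3rd edge added is E-G.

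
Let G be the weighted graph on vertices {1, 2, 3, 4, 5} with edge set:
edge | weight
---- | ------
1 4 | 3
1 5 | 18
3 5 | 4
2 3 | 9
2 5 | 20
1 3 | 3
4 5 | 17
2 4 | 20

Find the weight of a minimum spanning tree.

Prim, starting at 5.
Step 1: frontier [3 5 4, 4 5 17, 1 5 18, 2 5 20] → take 3 5 (4); add 3.
Step 2: frontier [1 3 3, 2 3 9, 4 5 17, 1 5 18, 2 5 20] → take 1 3 (3); add 1.
Step 3: frontier [1 4 3, 2 3 9, 4 5 17, 2 5 20] → take 1 4 (3); add 4.
Step 4: frontier [2 3 9, 2 4 20, 2 5 20] → take 2 3 (9); add 2.
MST edges: 3 5, 1 3, 1 4, 2 3; total weight 4+3+3+9 = 19.

19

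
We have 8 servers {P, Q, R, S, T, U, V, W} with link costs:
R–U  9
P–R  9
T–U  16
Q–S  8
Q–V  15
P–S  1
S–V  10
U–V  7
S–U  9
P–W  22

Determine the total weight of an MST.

72

Kruskal: consider edges lightest-first.
P–S (1): add — endpoints in different components.
U–V (7): add — endpoints in different components.
Q–S (8): add — endpoints in different components.
P–R (9): add — endpoints in different components.
R–U (9): add — endpoints in different components.
S–U (9): skip — U and S already connected.
S–V (10): skip — V and S already connected.
Q–V (15): skip — V and Q already connected.
T–U (16): add — endpoints in different components.
P–W (22): add — endpoints in different components.
MST edges: P–S, U–V, Q–S, P–R, R–U, T–U, P–W; total weight 1+7+8+9+9+16+22 = 72.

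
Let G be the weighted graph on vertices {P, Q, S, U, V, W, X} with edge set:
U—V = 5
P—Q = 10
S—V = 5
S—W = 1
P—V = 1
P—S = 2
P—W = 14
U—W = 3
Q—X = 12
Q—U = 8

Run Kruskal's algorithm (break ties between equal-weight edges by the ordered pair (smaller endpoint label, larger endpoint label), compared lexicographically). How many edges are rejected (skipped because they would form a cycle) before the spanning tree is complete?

3

Sort edges by weight, then run Kruskal:
P—V (1): add. Components now {P,V} {U} {X} {Q} {S} {W}
S—W (1): add. Components now {P,V} {U} {X} {Q} {S,W}
P—S (2): add. Components now {P,S,V,W} {U} {X} {Q}
U—W (3): add. Components now {P,S,U,V,W} {X} {Q}
S—V (5): skip — V and S already connected.
U—V (5): skip — V and U already connected.
Q—U (8): add. Components now {P,Q,S,U,V,W} {X}
P—Q (10): skip — Q and P already connected.
Q—X (12): add. Components now {P,Q,S,U,V,W,X}
Edges rejected before the tree was complete: 3.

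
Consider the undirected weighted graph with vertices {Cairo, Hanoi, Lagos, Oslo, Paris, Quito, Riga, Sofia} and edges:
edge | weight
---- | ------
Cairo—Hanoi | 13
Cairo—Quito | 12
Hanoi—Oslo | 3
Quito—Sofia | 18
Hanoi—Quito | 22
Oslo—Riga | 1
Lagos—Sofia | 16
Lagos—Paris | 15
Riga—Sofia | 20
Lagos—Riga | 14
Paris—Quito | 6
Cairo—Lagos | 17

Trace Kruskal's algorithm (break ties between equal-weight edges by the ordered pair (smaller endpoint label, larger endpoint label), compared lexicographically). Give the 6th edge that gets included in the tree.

Kruskal: consider edges lightest-first.
Oslo—Riga (1): add — endpoints in different components.
Hanoi—Oslo (3): add — endpoints in different components.
Paris—Quito (6): add — endpoints in different components.
Cairo—Quito (12): add — endpoints in different components.
Cairo—Hanoi (13): add — endpoints in different components.
Lagos—Riga (14): add — endpoints in different components.
Lagos—Paris (15): skip — Lagos and Paris already connected.
Lagos—Sofia (16): add — endpoints in different components.
The 6th edge added is Lagos—Riga.

Lagos-Riga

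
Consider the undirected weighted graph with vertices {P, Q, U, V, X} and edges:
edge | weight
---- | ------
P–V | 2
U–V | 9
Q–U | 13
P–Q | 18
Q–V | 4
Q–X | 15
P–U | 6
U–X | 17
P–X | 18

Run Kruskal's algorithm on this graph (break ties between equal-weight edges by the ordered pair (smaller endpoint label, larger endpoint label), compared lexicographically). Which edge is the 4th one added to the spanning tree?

Kruskal's algorithm — process edges by increasing weight (ties by edge label):
P–V (2): add — endpoints in different components.
Q–V (4): add — endpoints in different components.
P–U (6): add — endpoints in different components.
U–V (9): skip — U and V already connected.
Q–U (13): skip — U and Q already connected.
Q–X (15): add — endpoints in different components.
The 4th edge added is Q–X.

Q-X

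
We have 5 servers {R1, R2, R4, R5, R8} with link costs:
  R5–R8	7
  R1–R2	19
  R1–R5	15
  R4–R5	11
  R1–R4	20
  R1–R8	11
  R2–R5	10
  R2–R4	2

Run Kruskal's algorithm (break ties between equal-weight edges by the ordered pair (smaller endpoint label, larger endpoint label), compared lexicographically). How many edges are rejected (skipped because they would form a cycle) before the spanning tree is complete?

Sort edges by weight, then run Kruskal:
R2–R4 (2): add. Components now {R2,R4} {R8} {R5} {R1}
R5–R8 (7): add. Components now {R2,R4} {R5,R8} {R1}
R2–R5 (10): add. Components now {R2,R4,R5,R8} {R1}
R1–R8 (11): add. Components now {R1,R2,R4,R5,R8}
Edges rejected before the tree was complete: 0.

0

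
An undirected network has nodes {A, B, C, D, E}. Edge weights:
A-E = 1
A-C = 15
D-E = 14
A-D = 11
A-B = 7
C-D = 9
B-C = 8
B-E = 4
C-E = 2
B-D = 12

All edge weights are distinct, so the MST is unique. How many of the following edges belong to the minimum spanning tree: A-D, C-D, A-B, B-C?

1

Kruskal's algorithm — process edges by increasing weight (ties by edge label):
A-E (1): add. Components now {A,E} {B} {C} {D}
C-E (2): add. Components now {A,C,E} {B} {D}
B-E (4): add. Components now {A,B,C,E} {D}
A-B (7): skip — A and B already connected.
B-C (8): skip — B and C already connected.
C-D (9): add. Components now {A,B,C,D,E}
MST edge set: {A-E, C-E, B-E, C-D}.
Of the listed edges, {C-D} are in the MST → 1.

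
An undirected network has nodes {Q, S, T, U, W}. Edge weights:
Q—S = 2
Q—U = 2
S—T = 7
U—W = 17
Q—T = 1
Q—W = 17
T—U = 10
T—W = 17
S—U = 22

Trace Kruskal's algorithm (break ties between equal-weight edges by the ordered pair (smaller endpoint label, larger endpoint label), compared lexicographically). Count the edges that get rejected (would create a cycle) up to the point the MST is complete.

Sort edges by weight, then run Kruskal:
Q—T (1): add. Components now {S} {W} {Q,T} {U}
Q—S (2): add. Components now {Q,S,T} {W} {U}
Q—U (2): add. Components now {Q,S,T,U} {W}
S—T (7): skip — S and T already connected.
T—U (10): skip — T and U already connected.
Q—W (17): add. Components now {Q,S,T,U,W}
Edges rejected before the tree was complete: 2.

2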